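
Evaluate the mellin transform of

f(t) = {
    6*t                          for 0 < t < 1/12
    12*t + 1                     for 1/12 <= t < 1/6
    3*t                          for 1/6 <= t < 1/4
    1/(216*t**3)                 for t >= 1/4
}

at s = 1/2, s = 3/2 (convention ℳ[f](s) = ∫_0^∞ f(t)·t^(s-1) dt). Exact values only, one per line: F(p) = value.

the common scale on t comes off first: 2*t on [0, 1/4); 4*t + 1 on [1/4, 1/2); t on [1/2, 3/4); …
remove the common scale on t first: t on [0, 1/2); 2*t + 1 on [1/2, 1); t/2 on [1, 3/2); …
integrate the 4 segments split at 1/12, 1/6, 1/4, then add the results
on [0, 1/12) integrate f = 6*t against the kernel
over [1/12, 1/6), the kernel integral of (12*t + 1) enters the sum
∫ over [1/6, 1/4) of 3*t·t^(s-1) joins the sum
for t in [1/4, ∞): the term is ∫ 1/(216*t**3)·t^(s-1)

F(1/2) = -7*sqrt(3)/18 + 167/540 + sqrt(6)/2
F(3/2) = -13*sqrt(3)/1080 + 403/6480 + 19*sqrt(6)/540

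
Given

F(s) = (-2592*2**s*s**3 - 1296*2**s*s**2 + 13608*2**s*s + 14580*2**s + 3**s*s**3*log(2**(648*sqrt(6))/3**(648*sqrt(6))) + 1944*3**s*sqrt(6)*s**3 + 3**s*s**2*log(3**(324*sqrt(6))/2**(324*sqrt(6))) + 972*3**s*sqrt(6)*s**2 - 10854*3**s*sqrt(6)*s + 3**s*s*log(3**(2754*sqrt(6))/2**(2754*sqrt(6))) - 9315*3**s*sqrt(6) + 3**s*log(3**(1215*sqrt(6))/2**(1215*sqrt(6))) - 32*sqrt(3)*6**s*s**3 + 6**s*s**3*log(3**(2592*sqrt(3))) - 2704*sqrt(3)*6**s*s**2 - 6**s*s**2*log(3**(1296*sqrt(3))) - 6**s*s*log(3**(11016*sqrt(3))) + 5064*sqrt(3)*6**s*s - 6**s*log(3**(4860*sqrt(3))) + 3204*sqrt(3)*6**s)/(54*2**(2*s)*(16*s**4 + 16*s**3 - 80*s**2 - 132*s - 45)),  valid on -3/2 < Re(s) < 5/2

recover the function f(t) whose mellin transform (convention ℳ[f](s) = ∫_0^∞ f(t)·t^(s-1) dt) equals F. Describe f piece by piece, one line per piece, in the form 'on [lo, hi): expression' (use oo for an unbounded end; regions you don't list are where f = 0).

the common scale on t comes off first: t**(3/2) on [0, 1); sqrt(t)*(t + 3) on [1, 3/2); t**(3/2)*log(t) on [3/2, 3); …
back out the shared t-power: t on [0, 1); t + 3 on [1, 3/2); t*log(t) on [3/2, 3); …
treat the 4 regions marked off by 1/2, 3/4, 3/2 separately and sum
[0, 1/2) adds the kernel integral of 2*sqrt(2)*t**(3/2)
between 1/2 and 3/4 the integrand is sqrt(2)*sqrt(t)*(2*t + 3)·t^(s-1)
[3/4, 3/2) adds the kernel integral of 2*sqrt(2)*t**(3/2)*log(2*t)
segment [3/2, ∞) carries sqrt(2)/(8*t**(5/2)); integrate it

on [0, 1/2): 2*sqrt(2)*t**(3/2)
on [1/2, 3/4): sqrt(2)*sqrt(t)*(2*t + 3)
on [3/4, 3/2): 2*sqrt(2)*t**(3/2)*log(2*t)
on [3/2, oo): sqrt(2)/(8*t**(5/2))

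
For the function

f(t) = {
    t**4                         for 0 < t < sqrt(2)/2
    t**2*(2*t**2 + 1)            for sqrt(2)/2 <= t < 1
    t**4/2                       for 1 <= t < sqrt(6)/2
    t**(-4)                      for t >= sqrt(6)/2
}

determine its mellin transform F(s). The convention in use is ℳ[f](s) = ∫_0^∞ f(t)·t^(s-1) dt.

undo the power substitution: t**2 on [0, 1/2); t*(2*t + 1) on [1/2, 1); t**2/2 on [1, 3/2); …
invert the shared t-power to get t on [0, 1/2); 2*t + 1 on [1/2, 1); t/2 on [1, 3/2); …
linearity at sqrt(2)/2, 1, sqrt(6)/2 turns ℳ[f](s) into 4 summed integrals
∫ t**4·t^(s-1) over [0, sqrt(2)/2)
∫ t**2*(2*t**2 + 1)·t^(s-1) over [sqrt(2)/2, 1)
on [1, sqrt(6)/2): add ∫ t**4/2·t^(s-1) dt
on [sqrt(6)/2, ∞): add ∫ t**(-4)·t^(s-1) dt

(180*2**(s/2)*(s - 4)*(s + 2) + 144*2**(s/2)*(s - 4) + 81*3**(s/2)*(s - 4)*(s + 2) - 32*3**(s/2)*(s + 2)*(s + 4) - 72*s - 54*(s - 4)*(s + 2) + 288)/(72*2**(s/2)*(s - 4)*(s + 2)*(s + 4))
  -4 < Re(s) < 4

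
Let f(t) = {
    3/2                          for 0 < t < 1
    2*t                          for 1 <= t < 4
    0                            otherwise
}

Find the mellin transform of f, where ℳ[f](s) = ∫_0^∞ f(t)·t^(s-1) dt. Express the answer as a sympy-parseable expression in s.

slice at 1, transform all 2 pieces, and sum them
piece [0, 1): integrate 3/2 against the kernel
over [1, 4), the kernel integral of 2*t enters the sum

(2**(2*s + 4)*s - s + 3)/(2*s*(s + 1))
  Re(s) > 0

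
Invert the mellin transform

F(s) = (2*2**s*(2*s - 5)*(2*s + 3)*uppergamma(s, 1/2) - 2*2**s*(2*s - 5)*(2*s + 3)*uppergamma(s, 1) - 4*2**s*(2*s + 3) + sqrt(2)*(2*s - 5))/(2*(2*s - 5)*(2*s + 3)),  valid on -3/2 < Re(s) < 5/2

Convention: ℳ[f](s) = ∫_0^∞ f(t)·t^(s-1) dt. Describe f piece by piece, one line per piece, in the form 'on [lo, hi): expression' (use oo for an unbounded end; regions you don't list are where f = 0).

the common scale on t comes off first: t**(3/2) on [0, 1/2); exp(-t) on [1/2, 1); t**(-5/2) on [1, ∞)
the 3 pieces separated at 1, 2 each add one integral
between 0 and 1 the integrand is sqrt(2)*t**(3/2)/4·t^(s-1)
over [1, 2), the kernel integral of exp(-t/2) enters the sum
segment 2 to ∞ holds 4*sqrt(2)/t**(5/2); add its integral

on [0, 1): sqrt(2)*t**(3/2)/4
on [1, 2): exp(-t/2)
on [2, oo): 4*sqrt(2)/t**(5/2)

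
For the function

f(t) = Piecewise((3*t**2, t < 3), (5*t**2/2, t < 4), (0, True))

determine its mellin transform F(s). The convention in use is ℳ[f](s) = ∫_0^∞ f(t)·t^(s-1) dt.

(80*2**(2*s) + 9*3**s)/(2*(s + 2))
  Re(s) > -2

slice at 3, transform all 2 pieces, and sum them
piece [0, 3): integrate 3*t**2 against the kernel
on [3, 4): add ∫ 5*t**2/2·t^(s-1) dt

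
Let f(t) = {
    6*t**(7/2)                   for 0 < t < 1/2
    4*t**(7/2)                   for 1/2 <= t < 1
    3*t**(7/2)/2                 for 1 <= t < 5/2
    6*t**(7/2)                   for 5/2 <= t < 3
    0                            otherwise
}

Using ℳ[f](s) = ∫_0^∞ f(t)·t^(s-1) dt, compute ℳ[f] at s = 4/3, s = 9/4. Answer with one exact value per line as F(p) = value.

F(4/3) = -16875*2**(1/6)*5**(5/6)/928 + 3*2**(1/6)/232 + 15/29 + 2916*3**(5/6)/29
F(9/4) = -28125*2**(1/4)*5**(3/4)/736 + 2**(1/4)/184 + 10/23 + 5832*3**(3/4)/23

integrate the 4 segments split at 1/2, 1, 5/2, then add the results
segment 0 to 1/2 holds 6*t**(7/2); add its integral
segment [1/2, 1) carries 4*t**(7/2); integrate it
piece [1, 5/2): integrate 3*t**(7/2)/2 against the kernel
between 5/2 and 3 the integrand is 6*t**(7/2)·t^(s-1)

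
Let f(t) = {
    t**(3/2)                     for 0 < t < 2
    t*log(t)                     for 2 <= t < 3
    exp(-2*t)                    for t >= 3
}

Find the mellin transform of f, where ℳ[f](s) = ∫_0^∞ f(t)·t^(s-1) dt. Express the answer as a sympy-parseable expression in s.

(-12**s*s*(2*s + 3)*log(4) - 12**s*(2*s + 3)*log(4) + 12**s*(4*s + 6) + 12**s*sqrt(2)*(4*s**2 + 8*s + 4) + 3*18**s*s*(2*s + 3)*log(3) + 18**s*(-6*s - 9) + 3*18**s*(2*s + 3)*log(3) + 3**s*(2*s + 3)*(s**2 + 2*s + 1)*uppergamma(s, 6))/(6**s*(2*s + 3)*(s**2 + 2*s + 1))
  Re(s) > -3/2

linearity at 2, 3 turns ℳ[f](s) into 3 summed integrals
[0, 2) adds the kernel integral of t**(3/2)
segment [2, 3) carries t*log(t); integrate it
the [3, ∞) slice contributes ∫ exp(-2*t)·t^(s-1) dt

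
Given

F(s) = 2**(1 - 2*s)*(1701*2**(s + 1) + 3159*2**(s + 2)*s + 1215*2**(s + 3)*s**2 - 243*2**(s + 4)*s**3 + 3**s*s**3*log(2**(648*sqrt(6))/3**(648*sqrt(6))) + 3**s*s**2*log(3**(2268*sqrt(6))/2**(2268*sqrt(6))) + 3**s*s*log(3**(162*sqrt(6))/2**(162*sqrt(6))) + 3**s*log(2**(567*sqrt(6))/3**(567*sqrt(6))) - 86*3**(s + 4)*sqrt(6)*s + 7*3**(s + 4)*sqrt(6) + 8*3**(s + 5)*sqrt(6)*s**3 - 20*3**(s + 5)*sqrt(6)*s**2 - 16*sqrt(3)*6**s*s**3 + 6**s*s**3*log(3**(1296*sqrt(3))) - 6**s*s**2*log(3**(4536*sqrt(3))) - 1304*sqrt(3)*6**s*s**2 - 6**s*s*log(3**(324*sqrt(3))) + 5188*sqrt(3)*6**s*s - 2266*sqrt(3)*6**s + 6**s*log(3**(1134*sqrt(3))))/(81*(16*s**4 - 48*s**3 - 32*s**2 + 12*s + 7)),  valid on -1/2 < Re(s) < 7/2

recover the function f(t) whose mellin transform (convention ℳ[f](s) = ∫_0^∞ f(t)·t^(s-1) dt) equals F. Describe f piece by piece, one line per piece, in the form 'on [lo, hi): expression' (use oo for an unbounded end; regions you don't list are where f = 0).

back out the shared t-power: 2*sqrt(2)*t**(3/2) on [0, 1/2); sqrt(2)*sqrt(t)*(2*t + 3) on [1/2, 3/4); 2*sqrt(2)*t**(3/2)*log(2*t) on [3/4, 3/2); …
reversing the common scale on t: t**(3/2) on [0, 1); sqrt(t)*(t + 3) on [1, 3/2); t**(3/2)*log(t) on [3/2, 3); …
the shared t-power comes off first: t on [0, 1); t + 3 on [1, 3/2); t*log(t) on [3/2, 3); …
slice at 1/2, 3/4, 3/2, transform all 4 pieces, and sum them
segment 0 to 1/2 holds 2*sqrt(2)*sqrt(t); add its integral
[1/2, 3/4) adds the kernel integral of sqrt(2)*(2*t + 3)/sqrt(t)
on [3/4, 3/2): add ∫ 2*sqrt(2)*sqrt(t)*log(2*t)·t^(s-1) dt
[3/2, ∞) adds the kernel integral of sqrt(2)/(8*t**(7/2))

on [0, 1/2): 2*sqrt(2)*sqrt(t)
on [1/2, 3/4): sqrt(2)*(2*t + 3)/sqrt(t)
on [3/4, 3/2): 2*sqrt(2)*sqrt(t)*log(2*t)
on [3/2, oo): sqrt(2)/(8*t**(7/2))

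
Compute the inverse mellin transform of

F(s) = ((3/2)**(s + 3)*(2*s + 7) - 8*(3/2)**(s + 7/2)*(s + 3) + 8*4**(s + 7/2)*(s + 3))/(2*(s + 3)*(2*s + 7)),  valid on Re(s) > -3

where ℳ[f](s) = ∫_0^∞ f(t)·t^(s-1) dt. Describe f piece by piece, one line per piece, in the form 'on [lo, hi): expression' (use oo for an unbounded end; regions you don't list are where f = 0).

cuts at 3/2: linearity sums the 2 kernel integrals
the [0, 3/2) slice contributes ∫ t**3/2·t^(s-1) dt
between 3/2 and 4 the integrand is 2*t**(7/2)·t^(s-1)

on [0, 3/2): t**3/2
on [3/2, 4): 2*t**(7/2)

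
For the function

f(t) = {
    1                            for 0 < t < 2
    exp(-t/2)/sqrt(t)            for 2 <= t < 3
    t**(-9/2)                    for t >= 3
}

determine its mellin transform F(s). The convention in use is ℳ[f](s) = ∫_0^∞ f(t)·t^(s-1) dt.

(486*2**s*(2*s - 9) + 243*2**(s + 1/2)*s*(2*s - 9)*uppergamma(s - 1/2, 1) - 243*2**(s + 1/2)*s*(2*s - 9)*uppergamma(s - 1/2, 3/2) - 4*3**(s + 1/2)*s)/(486*s*(2*s - 9))
  0 < Re(s) < 9/2

remove the shared t-power first: t on [0, 2); sqrt(t)*exp(-t/2) on [2, 3); t**(-7/2) on [3, ∞)
remove the shared t-power first: sqrt(t) on [0, 2); exp(-t/2) on [2, 3); t**(-4) on [3, ∞)
along the cuts 2, 3, ℳ[f](s) splits into 3 integrals
for t in [0, 2): the term is ∫ 1·t^(s-1)
on [2, 3): add ∫ exp(-t/2)/sqrt(t)·t^(s-1) dt
for t in [3, ∞): the term is ∫ t**(-9/2)·t^(s-1)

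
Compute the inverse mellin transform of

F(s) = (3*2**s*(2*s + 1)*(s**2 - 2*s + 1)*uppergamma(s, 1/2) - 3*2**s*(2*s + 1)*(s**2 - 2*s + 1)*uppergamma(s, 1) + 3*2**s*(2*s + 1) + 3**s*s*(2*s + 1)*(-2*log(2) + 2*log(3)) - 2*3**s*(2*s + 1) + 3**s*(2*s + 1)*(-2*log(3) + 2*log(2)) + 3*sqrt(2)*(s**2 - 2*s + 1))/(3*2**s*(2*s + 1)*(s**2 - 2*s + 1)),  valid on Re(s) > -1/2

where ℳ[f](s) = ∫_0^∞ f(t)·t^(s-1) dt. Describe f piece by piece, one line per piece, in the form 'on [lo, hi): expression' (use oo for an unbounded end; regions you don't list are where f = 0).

on [0, 1/2): sqrt(t)
on [1/2, 1): exp(-t)
on [1, 3/2): log(t)/t

breakpoints 1/2, 1: one integral from each of the 3 segments
segment [0, 1/2) carries sqrt(t); integrate it
segment [1/2, 1) carries exp(-t); integrate it
on [1, 3/2) integrate f = log(t)/t against the kernel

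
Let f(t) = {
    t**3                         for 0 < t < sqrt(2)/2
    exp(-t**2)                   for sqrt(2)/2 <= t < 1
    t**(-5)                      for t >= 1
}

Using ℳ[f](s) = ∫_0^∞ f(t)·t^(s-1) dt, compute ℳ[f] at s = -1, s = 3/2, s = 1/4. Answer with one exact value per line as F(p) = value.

reversing the power substitution: t**(3/2) on [0, 1/2); exp(-t) on [1/2, 1); t**(-5/2) on [1, ∞)
breakpoints sqrt(2)/2, 1: one integral from each of the 3 segments
segment [0, sqrt(2)/2) carries t**3; integrate it
the [sqrt(2)/2, 1) slice contributes ∫ exp(-t**2)·t^(s-1) dt
the [1, ∞) slice contributes ∫ t**(-5)·t^(s-1) dt

F(-1) = -sqrt(pi)*erfc(sqrt(2)/2) - exp(-1) + sqrt(pi)*erfc(1) + 5/12 + sqrt(2)*exp(-1/2)
F(3/2) = -uppergamma(3/4, 1)/2 + 2**(3/4)/36 + 2/7 + uppergamma(3/4, 1/2)/2
F(1/4) = -uppergamma(1/8, 1)/2 + 2**(3/8)/13 + 4/19 + uppergamma(1/8, 1/2)/2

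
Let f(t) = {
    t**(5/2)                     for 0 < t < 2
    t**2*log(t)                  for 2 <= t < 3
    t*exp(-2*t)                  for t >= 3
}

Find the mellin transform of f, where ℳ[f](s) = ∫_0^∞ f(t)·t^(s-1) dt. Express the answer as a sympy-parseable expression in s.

the shared t-power comes off first: t**(3/2) on [0, 2); t*log(t) on [2, 3); exp(-2*t) on [3, ∞)
f breaks at 2, 3 into 3 integrals to sum
∫ over [0, 2) of t**(5/2)·t^(s-1) joins the sum
∫ over [2, 3) of t**2*log(t)·t^(s-1) joins the sum
segment 3 to ∞ holds t*exp(-2*t); add its integral

(-8*12**s*(s + 1)*(2*s + 5)*log(2) - 8*12**s*(2*s + 5)*log(2) + 8*12**s*(2*s + 5) + 16*12**s*sqrt(2)*(2*s + (s + 1)**2 + 3) + 18*18**s*(s + 1)*(2*s + 5)*log(3) - 18*18**s*(2*s + 5) + 18*18**s*(2*s + 5)*log(3) + 3**s*(2*s + 5)*(2*s + (s + 1)**2 + 3)*uppergamma(s + 1, 6))/(2*6**s*(2*s + 5)*(2*s + (s + 1)**2 + 3))
  Re(s) > -5/2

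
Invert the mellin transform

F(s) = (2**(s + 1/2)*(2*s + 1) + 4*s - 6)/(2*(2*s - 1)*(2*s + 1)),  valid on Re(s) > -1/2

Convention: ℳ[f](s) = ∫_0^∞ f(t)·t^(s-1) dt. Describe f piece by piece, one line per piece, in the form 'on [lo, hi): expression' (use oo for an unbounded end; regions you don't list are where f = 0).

the shared t-power comes off first: t**(3/2) on [0, 1); sqrt(t)/2 on [1, 2)
reversing the shared t-power: t on [0, 1); 1/2 on [1, 2)
integrate the 2 segments split at 1, then add the results
piece [0, 1): integrate sqrt(t) against the kernel
∫ over [1, 2) of 1/(2*sqrt(t))·t^(s-1) joins the sum

on [0, 1): sqrt(t)
on [1, 2): 1/(2*sqrt(t))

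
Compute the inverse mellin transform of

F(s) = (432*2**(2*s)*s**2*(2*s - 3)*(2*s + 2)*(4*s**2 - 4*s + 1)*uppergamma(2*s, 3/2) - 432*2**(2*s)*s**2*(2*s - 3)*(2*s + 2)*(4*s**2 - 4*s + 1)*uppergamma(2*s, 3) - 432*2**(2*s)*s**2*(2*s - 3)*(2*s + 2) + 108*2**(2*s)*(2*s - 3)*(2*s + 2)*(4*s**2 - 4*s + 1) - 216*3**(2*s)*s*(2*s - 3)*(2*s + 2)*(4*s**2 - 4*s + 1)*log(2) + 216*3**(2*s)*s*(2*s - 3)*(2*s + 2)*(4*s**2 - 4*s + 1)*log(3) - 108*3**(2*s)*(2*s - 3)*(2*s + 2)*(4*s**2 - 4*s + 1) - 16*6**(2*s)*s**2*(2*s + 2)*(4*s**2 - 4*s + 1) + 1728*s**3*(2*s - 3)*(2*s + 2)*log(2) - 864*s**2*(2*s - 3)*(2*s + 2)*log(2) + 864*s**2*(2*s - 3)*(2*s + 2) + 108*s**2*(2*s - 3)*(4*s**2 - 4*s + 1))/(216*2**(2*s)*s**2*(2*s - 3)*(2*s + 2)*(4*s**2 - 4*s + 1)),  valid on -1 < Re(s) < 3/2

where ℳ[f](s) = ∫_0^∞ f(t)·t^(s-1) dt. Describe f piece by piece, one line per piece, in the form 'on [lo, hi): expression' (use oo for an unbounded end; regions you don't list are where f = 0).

on [0, 1/4): t
on [1/4, 1): log(sqrt(t))/sqrt(t)
on [1, 9/4): log(sqrt(t))
on [9/4, 9): exp(-sqrt(t))
on [9, oo): t**(-3/2)

back out the power substitution: t**2 on [0, 1/2); log(t)/t on [1/2, 1); log(t) on [1, 3/2); …
integrate the 5 segments split at 1/4, 1, 9/4, 9, then add the results
over [0, 1/4), the kernel integral of t enters the sum
for t in [1/4, 1): the term is ∫ log(sqrt(t))/sqrt(t)·t^(s-1)
between 1 and 9/4 the integrand is log(sqrt(t))·t^(s-1)
∫ over [9/4, 9) of exp(-sqrt(t))·t^(s-1) joins the sum
∫ t**(-3/2)·t^(s-1) over [9, ∞)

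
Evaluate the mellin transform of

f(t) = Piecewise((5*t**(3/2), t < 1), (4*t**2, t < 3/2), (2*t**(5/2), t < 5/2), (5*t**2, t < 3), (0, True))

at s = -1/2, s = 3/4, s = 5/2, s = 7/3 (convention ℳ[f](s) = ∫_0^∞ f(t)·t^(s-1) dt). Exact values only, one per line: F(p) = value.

integrate the 4 segments split at 1, 3/2, 5/2, then add the results
between 0 and 1 the integrand is 5*t**(3/2)·t^(s-1)
[1, 3/2) adds the kernel integral of 4*t**2
[3/2, 5/2) adds the kernel integral of 2*t**(5/2)
the [5/2, 3) slice contributes ∫ 5*t**2·t^(s-1) dt

F(-1/2) = -25*sqrt(10)/6 + 2*sqrt(6) + 19/3 + 10*sqrt(3)
F(3/4) = -125*2**(1/4)*5**(3/4)/22 - 27*2**(3/4)*3**(1/4)/26 + 76/99 + 18*2**(1/4)*3**(3/4)/11 + 125*2**(3/4)*5**(1/4)/26 + 180*3**(3/4)/11
F(5/2) = -3125*sqrt(10)/144 + 9*sqrt(6)/4 + 13099/360 + 90*sqrt(3)
F(7/3) = -9375*2**(2/3)*5**(1/3)/416 - 243*2**(1/6)*3**(5/6)/232 + 114/299 + 243*2**(2/3)*3**(1/3)/104 + 1875*2**(1/6)*5**(5/6)/232 + 1215*3**(1/3)/13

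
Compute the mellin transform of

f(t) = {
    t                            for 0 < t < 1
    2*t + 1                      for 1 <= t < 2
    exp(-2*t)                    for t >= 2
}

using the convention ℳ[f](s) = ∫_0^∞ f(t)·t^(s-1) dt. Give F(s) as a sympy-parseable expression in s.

(2**s*s*(s + 1)*uppergamma(s, 4) - 2*4**s*s - 4**s + 5*8**s*s + 8**s)/(4**s*s*(s + 1))
  Re(s) > -1

summing 3 kernel integrals split by 1, 2 yields ℳ[f](s)
for t in [0, 1): the term is ∫ t·t^(s-1)
segment [1, 2) carries (2*t + 1); integrate it
[2, ∞) adds the kernel integral of exp(-2*t)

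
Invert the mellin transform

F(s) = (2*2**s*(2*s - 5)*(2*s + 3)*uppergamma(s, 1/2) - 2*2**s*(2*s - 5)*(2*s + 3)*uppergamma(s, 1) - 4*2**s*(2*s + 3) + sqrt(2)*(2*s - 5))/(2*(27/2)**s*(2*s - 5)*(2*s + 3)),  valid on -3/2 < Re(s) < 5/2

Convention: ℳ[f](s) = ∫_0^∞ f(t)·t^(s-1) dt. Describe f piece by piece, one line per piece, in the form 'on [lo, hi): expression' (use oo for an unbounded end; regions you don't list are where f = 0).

strip the common scale on t: 27*t**(3/2)/8 on [0, 2/9); exp(-9*t/4) on [2/9, 4/9); 32/(243*t**(5/2)) on [4/9, ∞)
invert the common scale on t to get 3*sqrt(6)*t**(3/2)/4 on [0, 1/3); exp(-3*t/2) on [1/3, 2/3); 4*sqrt(6)/(27*t**(5/2)) on [2/3, ∞)
invert the common scale on t to get t**(3/2) on [0, 1/2); exp(-t) on [1/2, 1); t**(-5/2) on [1, ∞)
breakpoints 2/27, 4/27: one integral from each of the 3 segments
between 0 and 2/27 the integrand is 81*sqrt(3)*t**(3/2)/8·t^(s-1)
[2/27, 4/27) adds the kernel integral of exp(-27*t/4)
over [4/27, ∞), the kernel integral of 32*sqrt(3)/(6561*t**(5/2)) enters the sum

on [0, 2/27): 81*sqrt(3)*t**(3/2)/8
on [2/27, 4/27): exp(-27*t/4)
on [4/27, oo): 32*sqrt(3)/(6561*t**(5/2))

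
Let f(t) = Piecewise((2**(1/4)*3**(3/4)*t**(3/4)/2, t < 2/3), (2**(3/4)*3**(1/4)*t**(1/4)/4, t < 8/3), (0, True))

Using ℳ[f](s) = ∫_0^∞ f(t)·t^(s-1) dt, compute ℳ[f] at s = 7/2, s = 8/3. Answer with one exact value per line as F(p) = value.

invert the common scale on t to get t**(3/4) on [0, 1); t**(1/4)/2 on [1, 4)
invert the power substitution to get t**(3/2) on [0, 1); sqrt(t)/2 on [1, 2)
strip the shared t-power: t on [0, 1); 1/2 on [1, 2)
the 2 pieces separated at 2/3 each add one integral
[0, 2/3) adds the kernel integral of 2**(1/4)*3**(3/4)*t**(3/4)/2
between 2/3 and 8/3 the integrand is 2**(3/4)*3**(1/4)*t**(1/4)/4·t^(s-1)

F(7/2) = 208*sqrt(6)/20655 + 4096*sqrt(3)/1215
F(8/3) = 8*2**(2/3)*3**(1/3)*(29 + 1312*2**(5/6))/12915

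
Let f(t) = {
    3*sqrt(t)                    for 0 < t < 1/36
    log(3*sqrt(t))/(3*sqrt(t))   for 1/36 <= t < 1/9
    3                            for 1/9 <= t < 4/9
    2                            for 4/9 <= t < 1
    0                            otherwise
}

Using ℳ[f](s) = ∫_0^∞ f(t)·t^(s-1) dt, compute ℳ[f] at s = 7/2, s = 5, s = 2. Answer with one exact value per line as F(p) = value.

F(7/2) = log(2)/419904 + 3071189/5225472
F(5) = log(2)/136048896 + 108682157681/269376814080
F(2) = log(2)/972 + 62869/58320

undo the power substitution: 3*t on [0, 1/6); log(3*t)/(3*t) on [1/6, 1/3); 3 on [1/3, 2/3); …
back out the common scale on t: t on [0, 1/2); log(t)/t on [1/2, 1); 3 on [1, 2); …
split f at 1/36, 1/9, 4/9: ℳ[f](s) collects 4 kernel integrals
[0, 1/36) adds the kernel integral of 3*sqrt(t)
∫ log(3*sqrt(t))/(3*sqrt(t))·t^(s-1) over [1/36, 1/9)
on [1/9, 4/9): add ∫ 3·t^(s-1) dt
the [4/9, 1) slice contributes ∫ 2·t^(s-1) dt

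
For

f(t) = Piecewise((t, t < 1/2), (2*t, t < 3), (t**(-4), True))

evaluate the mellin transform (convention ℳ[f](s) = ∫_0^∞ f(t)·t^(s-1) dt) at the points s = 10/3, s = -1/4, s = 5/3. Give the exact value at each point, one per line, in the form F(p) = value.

F(10/3) = 2**(2/3)*(-3 + 7880*6**(1/3))/416
F(-1/4) = -2*2**(1/4)/3 + 11020*3**(3/4)/4131
F(5/3) = 2**(1/3)*(-189 + 13640*6**(2/3))/4032

cuts at 1/2, 3: linearity sums the 3 kernel integrals
segment 0 to 1/2 holds t; add its integral
on [1/2, 3) integrate f = 2*t against the kernel
[3, ∞) adds the kernel integral of t**(-4)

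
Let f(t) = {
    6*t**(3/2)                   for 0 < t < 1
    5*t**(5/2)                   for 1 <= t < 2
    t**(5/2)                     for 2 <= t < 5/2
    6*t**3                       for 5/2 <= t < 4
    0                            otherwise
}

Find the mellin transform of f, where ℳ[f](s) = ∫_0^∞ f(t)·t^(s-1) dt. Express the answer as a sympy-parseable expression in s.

along the cuts 1, 2, 5/2, ℳ[f](s) splits into 4 integrals
on [0, 1): add ∫ 6*t**(3/2)·t^(s-1) dt
segment [1, 2) carries 5*t**(5/2); integrate it
for t in [2, 5/2): the term is ∫ t**(5/2)·t^(s-1)
between 5/2 and 4 the integrand is 6*t**3·t^(s-1)

2*(4*2**(s + 5/2)*(s + 3)*(2*s + 3) + 3*4**(s + 3)*(2*s + 3)*(2*s + 5) + (5/2)**(s + 5/2)*(s + 3)*(2*s + 3) - 3*(5/2)**(s + 3)*(2*s + 3)*(2*s + 5) - 5*(s + 3)*(2*s + 3) + 6*(s + 3)*(2*s + 5))/((s + 3)*(2*s + 3)*(2*s + 5))
  Re(s) > -3/2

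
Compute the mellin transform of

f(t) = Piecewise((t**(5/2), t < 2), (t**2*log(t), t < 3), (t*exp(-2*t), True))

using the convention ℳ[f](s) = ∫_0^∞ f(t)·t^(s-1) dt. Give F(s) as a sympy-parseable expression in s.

undo the shared t-power: sqrt(t) on [0, 2); log(t) on [2, 3); exp(-2*t)/t on [3, ∞)
the shared t-power comes off first: t**(3/2) on [0, 2); t*log(t) on [2, 3); exp(-2*t) on [3, ∞)
split f at 2, 3: ℳ[f](s) collects 3 kernel integrals
the [0, 2) slice contributes ∫ t**(5/2)·t^(s-1) dt
piece [2, 3): integrate t**2*log(t) against the kernel
between 3 and ∞ the integrand is t*exp(-2*t)·t^(s-1)

(-8*12**s*(s + 1)*(2*s + 5)*log(2) - 8*12**s*(2*s + 5)*log(2) + 8*12**s*(2*s + 5) + 16*12**s*sqrt(2)*(2*s + (s + 1)**2 + 3) + 18*18**s*(s + 1)*(2*s + 5)*log(3) - 18*18**s*(2*s + 5) + 18*18**s*(2*s + 5)*log(3) + 3**s*(2*s + 5)*(2*s + (s + 1)**2 + 3)*uppergamma(s + 1, 6))/(2*6**s*(2*s + 5)*(2*s + (s + 1)**2 + 3))
  Re(s) > -5/2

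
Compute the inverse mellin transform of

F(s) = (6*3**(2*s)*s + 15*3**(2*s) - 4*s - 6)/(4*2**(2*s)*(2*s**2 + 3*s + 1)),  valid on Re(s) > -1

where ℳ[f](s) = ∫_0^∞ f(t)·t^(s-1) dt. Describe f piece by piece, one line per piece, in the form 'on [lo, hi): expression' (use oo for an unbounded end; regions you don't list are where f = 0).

strip the power substitution: t**2 on [0, 1/2); t*(2 - t) on [1/2, 3/2)
strip the shared t-power: t on [0, 1/2); 2 - t on [1/2, 3/2)
f breaks at 1/4 into 2 integrals to sum
segment 0 to 1/4 holds t; add its integral
∫ sqrt(t)*(2 - sqrt(t))·t^(s-1) over [1/4, 9/4)

on [0, 1/4): t
on [1/4, 9/4): sqrt(t)*(2 - sqrt(t))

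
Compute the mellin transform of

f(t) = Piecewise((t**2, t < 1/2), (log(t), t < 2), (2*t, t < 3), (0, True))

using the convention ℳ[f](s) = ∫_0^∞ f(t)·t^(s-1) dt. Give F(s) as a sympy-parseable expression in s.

treat the 3 regions marked off by 1/2, 2 separately and sum
segment [0, 1/2) carries t**2; integrate it
piece [1/2, 2): integrate log(t) against the kernel
∫ 2*t·t^(s-1) over [2, 3)

(-16*2**(2*s)*s**2*(s + 2) + 4*2**(2*s)*s*(s + 1)*(s + 2)*log(2) - 4*2**(2*s)*(s + 1)*(s + 2) + 24*6**s*s**2*(s + 2) + s**2*(s + 1) + 4*s*(s + 1)*(s + 2)*log(2) + 4*(s + 1)*(s + 2))/(4*2**s*s**2*(s + 1)*(s + 2))
  Re(s) > -2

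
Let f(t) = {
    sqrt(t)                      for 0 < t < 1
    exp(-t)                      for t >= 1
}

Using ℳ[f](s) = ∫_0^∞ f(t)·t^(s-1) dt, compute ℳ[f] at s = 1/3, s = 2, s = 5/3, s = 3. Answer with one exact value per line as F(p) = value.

F(1/3) = uppergamma(1/3, 1) + 6/5
F(2) = 2/5 + 2*exp(-1)
F(5/3) = 6/13 + uppergamma(5/3, 1)
F(3) = 2/7 + 5*exp(-1)

decompose at 1; ℳ[f](s) sums the 2 pieces' integrals
on [0, 1): add ∫ sqrt(t)·t^(s-1) dt
∫ exp(-t)·t^(s-1) over [1, ∞)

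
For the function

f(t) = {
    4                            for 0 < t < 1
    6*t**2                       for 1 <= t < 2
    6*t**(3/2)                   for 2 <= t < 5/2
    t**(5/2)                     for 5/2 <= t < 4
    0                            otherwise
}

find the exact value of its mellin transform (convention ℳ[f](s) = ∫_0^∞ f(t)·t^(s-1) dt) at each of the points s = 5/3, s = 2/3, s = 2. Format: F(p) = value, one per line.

F(5/3) = -288*2**(1/6)/19 + 42/55 + 144*2**(2/3)/11 + 3075*2**(5/6)*5**(1/6)/304 + 1536*2**(1/3)/25
F(2/3) = -144*2**(1/6)/13 + 15/4 + 9*2**(2/3) + 12225*2**(5/6)*5**(1/6)/1976 + 384*2**(1/3)/19
F(2) = -96*sqrt(2)/7 + 9125*sqrt(10)/1008 + 2489/18

along the cuts 1, 2, 5/2, ℳ[f](s) splits into 4 integrals
over [0, 1), the kernel integral of 4 enters the sum
[1, 2) adds the kernel integral of 6*t**2
segment [2, 5/2) carries 6*t**(3/2); integrate it
segment 5/2 to 4 holds t**(5/2); add its integral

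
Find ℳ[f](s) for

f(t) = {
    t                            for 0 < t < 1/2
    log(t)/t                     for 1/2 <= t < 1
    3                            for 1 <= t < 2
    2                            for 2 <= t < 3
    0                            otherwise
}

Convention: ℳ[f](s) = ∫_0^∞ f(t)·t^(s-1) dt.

(2*2**(2*s)*(s + 1)*(s**2 - 2*s + 1) - 2*2**s*s*(s + 1) - 6*2**s*(s + 1)*(s**2 - 2*s + 1) + 4*6**s*(s + 1)*(s**2 - 2*s + 1) + 4*s**2*(s + 1)*log(2) - 4*s*(s + 1)*log(2) + 4*s*(s + 1) + s*(s**2 - 2*s + 1))/(2*2**s*s*(s + 1)*(s**2 - 2*s + 1))
  Re(s) > -1

along the cuts 1/2, 1, 2, ℳ[f](s) splits into 4 integrals
[0, 1/2) adds the kernel integral of t
for t in [1/2, 1): the term is ∫ log(t)/t·t^(s-1)
on [1, 2) integrate f = 3 against the kernel
∫ 2·t^(s-1) over [2, 3)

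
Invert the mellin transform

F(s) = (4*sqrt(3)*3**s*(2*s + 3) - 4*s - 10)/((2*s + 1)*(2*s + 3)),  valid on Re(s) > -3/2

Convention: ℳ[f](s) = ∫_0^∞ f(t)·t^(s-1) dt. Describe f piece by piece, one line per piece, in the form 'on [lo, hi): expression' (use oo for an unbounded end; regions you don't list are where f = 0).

on [0, 1): t**(3/2)
on [1, 3): 2*sqrt(t)

breakpoints 1: one integral from each of the 2 segments
∫ over [0, 1) of t**(3/2)·t^(s-1) joins the sum
on [1, 3) integrate f = 2*sqrt(t) against the kernel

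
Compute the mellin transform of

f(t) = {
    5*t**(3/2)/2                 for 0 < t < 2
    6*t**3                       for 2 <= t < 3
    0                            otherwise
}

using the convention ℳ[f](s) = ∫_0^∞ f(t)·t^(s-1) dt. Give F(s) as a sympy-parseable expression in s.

2*(-24*2**s*(2*s + 3) + 5*2**(s + 1/2)*(s + 3) + 81*3**s*(2*s + 3))/((s + 3)*(2*s + 3))
  Re(s) > -3/2

the 2 pieces separated at 2 each add one integral
on [0, 2): add ∫ 5*t**(3/2)/2·t^(s-1) dt
segment [2, 3) carries 6*t**3; integrate it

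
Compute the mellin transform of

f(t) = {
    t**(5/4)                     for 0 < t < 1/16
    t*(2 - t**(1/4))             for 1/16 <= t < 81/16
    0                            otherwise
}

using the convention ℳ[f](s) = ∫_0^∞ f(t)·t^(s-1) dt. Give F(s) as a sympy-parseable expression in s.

undo the shared t-power: t**(1/4) on [0, 1/16); 2 - t**(1/4) on [1/16, 81/16)
back out the power substitution: sqrt(t) on [0, 1/4); 2 - sqrt(t) on [1/4, 9/4)
strip the power substitution: t on [0, 1/2); 2 - t on [1/2, 3/2)
cuts at 1/16: linearity sums the 2 kernel integrals
piece [0, 1/16): integrate t**(5/4) against the kernel
on [1/16, 81/16) integrate f = t*(2 - t**(1/4)) against the kernel

(81*3**(4*s)*(s + 1) + 81*3**(4*s) - 2*s - 3)/(8*2**(4*s)*(s + 1)*(4*s + 5))
  Re(s) > -5/4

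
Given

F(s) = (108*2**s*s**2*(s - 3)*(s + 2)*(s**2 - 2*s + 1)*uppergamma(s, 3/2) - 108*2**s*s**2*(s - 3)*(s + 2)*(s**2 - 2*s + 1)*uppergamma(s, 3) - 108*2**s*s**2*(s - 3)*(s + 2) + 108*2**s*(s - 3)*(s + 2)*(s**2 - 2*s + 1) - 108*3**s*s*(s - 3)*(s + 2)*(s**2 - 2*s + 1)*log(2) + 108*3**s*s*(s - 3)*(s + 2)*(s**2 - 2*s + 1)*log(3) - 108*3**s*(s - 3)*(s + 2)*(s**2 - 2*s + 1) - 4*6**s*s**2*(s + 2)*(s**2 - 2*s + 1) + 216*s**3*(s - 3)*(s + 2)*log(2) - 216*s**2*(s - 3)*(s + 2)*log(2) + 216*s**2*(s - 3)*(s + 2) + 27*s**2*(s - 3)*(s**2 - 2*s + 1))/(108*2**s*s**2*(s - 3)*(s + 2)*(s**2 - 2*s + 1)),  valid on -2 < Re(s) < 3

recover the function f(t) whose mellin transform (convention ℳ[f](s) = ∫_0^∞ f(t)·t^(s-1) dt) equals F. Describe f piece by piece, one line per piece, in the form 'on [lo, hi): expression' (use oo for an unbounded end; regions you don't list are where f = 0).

on [0, 1/2): t**2
on [1/2, 1): log(t)/t
on [1, 3/2): log(t)
on [3/2, 3): exp(-t)
on [3, oo): t**(-3)

slice at 1/2, 1, 3/2, 3, transform all 5 pieces, and sum them
over [0, 1/2), the kernel integral of t**2 enters the sum
segment 1/2 to 1 holds log(t)/t; add its integral
over [1, 3/2), the kernel integral of log(t) enters the sum
∫ over [3/2, 3) of exp(-t)·t^(s-1) joins the sum
over [3, ∞), the kernel integral of t**(-3) enters the sum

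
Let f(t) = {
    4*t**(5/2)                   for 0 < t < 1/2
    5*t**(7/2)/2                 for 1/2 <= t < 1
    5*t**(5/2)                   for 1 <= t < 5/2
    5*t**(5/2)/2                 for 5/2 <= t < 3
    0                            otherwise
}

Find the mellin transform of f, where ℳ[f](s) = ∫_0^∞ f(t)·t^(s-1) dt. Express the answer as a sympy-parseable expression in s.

cuts at 1/2, 1, 5/2: linearity sums the 4 kernel integrals
[0, 1/2) adds the kernel integral of 4*t**(5/2)
[1/2, 1) adds the kernel integral of 5*t**(7/2)/2
on [1, 5/2) integrate f = 5*t**(5/2) against the kernel
segment [5/2, 3) carries 5*t**(5/2)/2; integrate it

(-5*2**(-s - 7/2)*(2*s + 5) + 8*2**(-s - 5/2)*(2*s + 7) + 5*3**(s + 5/2)*(2*s + 7) + 5*(5/2)**(s + 5/2)*(2*s + 7) - 10*s - 45)/((2*s + 5)*(2*s + 7))
  Re(s) > -5/2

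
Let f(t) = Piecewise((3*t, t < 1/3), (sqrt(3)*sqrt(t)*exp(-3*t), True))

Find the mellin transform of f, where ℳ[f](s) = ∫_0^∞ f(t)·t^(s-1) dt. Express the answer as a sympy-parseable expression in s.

back out the common scale on t: t on [0, 1); sqrt(t)*exp(-t) on [1, ∞)
strip the shared t-power: sqrt(t) on [0, 1); exp(-t) on [1, ∞)
split f at 1/3: ℳ[f](s) collects 2 kernel integrals
segment [0, 1/3) carries 3*t; integrate it
between 1/3 and ∞ the integrand is sqrt(3)*sqrt(t)*exp(-3*t)·t^(s-1)

((s + 1)*uppergamma(s + 1/2, 1) + 1)/(3**s*(s + 1))
  Re(s) > -1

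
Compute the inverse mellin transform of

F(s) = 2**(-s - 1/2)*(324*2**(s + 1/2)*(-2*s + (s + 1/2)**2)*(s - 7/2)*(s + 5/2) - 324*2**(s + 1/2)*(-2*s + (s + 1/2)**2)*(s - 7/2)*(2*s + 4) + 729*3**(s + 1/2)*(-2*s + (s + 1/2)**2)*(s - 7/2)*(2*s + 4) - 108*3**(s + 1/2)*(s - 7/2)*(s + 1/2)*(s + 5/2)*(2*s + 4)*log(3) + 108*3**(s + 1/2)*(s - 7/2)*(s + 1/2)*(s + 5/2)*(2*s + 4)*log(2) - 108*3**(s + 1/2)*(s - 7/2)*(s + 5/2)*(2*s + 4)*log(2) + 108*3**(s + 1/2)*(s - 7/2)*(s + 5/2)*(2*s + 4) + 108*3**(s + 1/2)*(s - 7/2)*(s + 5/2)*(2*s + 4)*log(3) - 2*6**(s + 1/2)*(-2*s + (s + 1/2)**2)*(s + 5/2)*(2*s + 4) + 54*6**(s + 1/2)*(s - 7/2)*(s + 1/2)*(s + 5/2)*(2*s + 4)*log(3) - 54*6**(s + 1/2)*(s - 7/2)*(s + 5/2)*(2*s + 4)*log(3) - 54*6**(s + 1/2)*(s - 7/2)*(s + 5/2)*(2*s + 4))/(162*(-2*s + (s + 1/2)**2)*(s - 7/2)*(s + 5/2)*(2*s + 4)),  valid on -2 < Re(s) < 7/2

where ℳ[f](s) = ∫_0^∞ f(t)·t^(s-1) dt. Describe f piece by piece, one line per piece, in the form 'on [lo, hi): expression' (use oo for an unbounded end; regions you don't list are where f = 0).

on [0, 1): t**2
on [1, 3/2): 2*t**(5/2)
on [3/2, 3): log(t)/sqrt(t)
on [3, oo): t**(-7/2)

reversing the shared t-power: t**(3/2) on [0, 1); 2*t**2 on [1, 3/2); log(t)/t on [3/2, 3); …
breakpoints 1, 3/2, 3: one integral from each of the 4 segments
between 0 and 1 the integrand is t**2·t^(s-1)
for t in [1, 3/2): the term is ∫ 2*t**(5/2)·t^(s-1)
piece [3/2, 3): integrate log(t)/sqrt(t) against the kernel
between 3 and ∞ the integrand is t**(-7/2)·t^(s-1)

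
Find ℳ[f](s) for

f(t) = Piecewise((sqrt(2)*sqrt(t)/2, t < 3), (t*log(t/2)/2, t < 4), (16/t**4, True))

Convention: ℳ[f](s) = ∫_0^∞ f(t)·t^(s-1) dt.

(32*2**(2*s)*s*(s - 4)*(2*s + 1)*log(2) - 32*2**(2*s)*(s - 4)*(2*s + 1) + 32*2**(2*s)*(s - 4)*(2*s + 1)*log(2) + 3**s*s*(s - 4)*(2*s + 1)*(-24*log(3) + 24*log(2)) + 3**s*(s - 4)*(2*s + 1)*(-24*log(3) + 24*log(2)) + 24*3**s*(s - 4)*(2*s + 1) + 16*3**s*sqrt(6)*(s - 4)*(s**2 + 2*s + 1) - 4**s*(2*s + 1)*(s**2 + 2*s + 1))/(16*(s - 4)*(2*s + 1)*(s**2 + 2*s + 1))
  -1/2 < Re(s) < 4

peel off the common scale on t: sqrt(t) on [0, 3/2); t*log(t) on [3/2, 2); t**(-4) on [2, ∞)
slice at 3, 4, transform all 3 pieces, and sum them
segment [0, 3) carries sqrt(2)*sqrt(t)/2; integrate it
the [3, 4) slice contributes ∫ t*log(t/2)/2·t^(s-1) dt
on [4, ∞) integrate f = 16/t**4 against the kernel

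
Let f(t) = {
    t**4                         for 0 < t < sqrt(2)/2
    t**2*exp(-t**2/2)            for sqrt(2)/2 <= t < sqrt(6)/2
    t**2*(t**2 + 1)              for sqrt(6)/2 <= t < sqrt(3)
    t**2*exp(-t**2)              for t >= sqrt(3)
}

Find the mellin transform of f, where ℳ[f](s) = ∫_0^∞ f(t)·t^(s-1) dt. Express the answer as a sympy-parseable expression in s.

(2*2**(s/2)*(s + 2)*(s + 4)*uppergamma(s/2 + 1, 3) + 4*2**s*(s + 2)*(s + 4)*uppergamma(s/2 + 1, 1/4) - 4*2**s*(s + 2)*(s + 4)*uppergamma(s/2 + 1, 3/4) - 15*3**(s/2)*(s + 2) - 12*3**(s/2) + 48*6**(s/2)*(s + 2) + 24*6**(s/2) + s + 2)/(4*2**(s/2)*(s + 2)*(s + 4))
  Re(s) > -4

the shared t-power comes off first: t**2 on [0, sqrt(2)/2); exp(-t**2/2) on [sqrt(2)/2, sqrt(6)/2); t**2 + 1 on [sqrt(6)/2, sqrt(3)); …
undo the power substitution: t on [0, 1/2); exp(-t/2) on [1/2, 3/2); t + 1 on [3/2, 3); …
breakpoints sqrt(2)/2, sqrt(6)/2, sqrt(3): one integral from each of the 4 segments
between 0 and sqrt(2)/2 the integrand is t**4·t^(s-1)
segment sqrt(2)/2 to sqrt(6)/2 holds t**2*exp(-t**2/2); add its integral
between sqrt(6)/2 and sqrt(3) the integrand is t**2*(t**2 + 1)·t^(s-1)
the [sqrt(3), ∞) slice contributes ∫ t**2*exp(-t**2)·t^(s-1) dt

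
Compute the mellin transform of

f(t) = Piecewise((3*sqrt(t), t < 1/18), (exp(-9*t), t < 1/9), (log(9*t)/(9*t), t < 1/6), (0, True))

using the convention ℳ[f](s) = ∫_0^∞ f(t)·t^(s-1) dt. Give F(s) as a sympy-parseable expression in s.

the common scale on t comes off first: sqrt(3)*sqrt(t) on [0, 1/6); exp(-3*t) on [1/6, 1/3); log(3*t)/(3*t) on [1/3, 1/2)
peel off the common scale on t: sqrt(t) on [0, 1/2); exp(-t) on [1/2, 1); log(t)/t on [1, 3/2)
the 3 pieces separated at 1/18, 1/9 each add one integral
over [0, 1/18), the kernel integral of 3*sqrt(t) enters the sum
[1/18, 1/9) adds the kernel integral of exp(-9*t)
∫ log(9*t)/(9*t)·t^(s-1) over [1/9, 1/6)

(3*2**s*(2*s + 1)*(s**2 - 2*s + 1)*uppergamma(s, 1/2) - 3*2**s*(2*s + 1)*(s**2 - 2*s + 1)*uppergamma(s, 1) + 3*2**s*(2*s + 1) + 3**s*s*(2*s + 1)*(-2*log(2) + 2*log(3)) - 2*3**s*(2*s + 1) + 3**s*(2*s + 1)*(-2*log(3) + 2*log(2)) + 3*sqrt(2)*(s**2 - 2*s + 1))/(3*18**s*(2*s + 1)*(s**2 - 2*s + 1))
  Re(s) > -1/2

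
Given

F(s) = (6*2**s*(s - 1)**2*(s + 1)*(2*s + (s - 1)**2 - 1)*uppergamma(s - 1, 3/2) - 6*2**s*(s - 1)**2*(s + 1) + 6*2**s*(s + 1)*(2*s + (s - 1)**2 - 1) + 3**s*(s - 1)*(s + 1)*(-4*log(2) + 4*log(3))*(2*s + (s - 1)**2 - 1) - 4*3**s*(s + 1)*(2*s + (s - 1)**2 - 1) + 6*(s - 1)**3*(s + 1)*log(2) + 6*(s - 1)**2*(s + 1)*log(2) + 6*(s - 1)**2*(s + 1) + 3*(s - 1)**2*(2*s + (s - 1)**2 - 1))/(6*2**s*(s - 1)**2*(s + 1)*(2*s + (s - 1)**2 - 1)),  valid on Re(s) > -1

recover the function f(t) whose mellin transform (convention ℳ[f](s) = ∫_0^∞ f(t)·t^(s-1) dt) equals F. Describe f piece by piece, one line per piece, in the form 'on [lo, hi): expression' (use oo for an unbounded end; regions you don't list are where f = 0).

undo the shared t-power: t**2 on [0, 1/2); t*log(t) on [1/2, 1); log(t) on [1, 3/2); …
summing 4 kernel integrals split by 1/2, 1, 3/2 yields ℳ[f](s)
∫ over [0, 1/2) of t·t^(s-1) joins the sum
between 1/2 and 1 the integrand is log(t)·t^(s-1)
between 1 and 3/2 the integrand is log(t)/t·t^(s-1)
over [3/2, ∞), the kernel integral of exp(-t)/t enters the sum

on [0, 1/2): t
on [1/2, 1): log(t)
on [1, 3/2): log(t)/t
on [3/2, oo): exp(-t)/t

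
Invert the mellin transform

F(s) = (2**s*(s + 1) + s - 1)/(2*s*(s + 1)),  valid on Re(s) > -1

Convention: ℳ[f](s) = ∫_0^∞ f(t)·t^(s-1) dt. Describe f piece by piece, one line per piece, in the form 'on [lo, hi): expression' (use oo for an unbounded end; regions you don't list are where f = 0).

treat the 2 regions marked off by 1 separately and sum
∫ over [0, 1) of t·t^(s-1) joins the sum
[1, 2) adds the kernel integral of 1/2

on [0, 1): t
on [1, 2): 1/2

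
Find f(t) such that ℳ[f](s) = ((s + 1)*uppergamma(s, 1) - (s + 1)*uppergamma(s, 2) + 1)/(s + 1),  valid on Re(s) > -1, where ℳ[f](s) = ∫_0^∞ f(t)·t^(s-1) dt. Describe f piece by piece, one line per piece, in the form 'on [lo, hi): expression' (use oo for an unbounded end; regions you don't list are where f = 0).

f breaks at 1 into 2 integrals to sum
segment [0, 1) carries t; integrate it
∫ over [1, 2) of exp(-t)·t^(s-1) joins the sum

on [0, 1): t
on [1, 2): exp(-t)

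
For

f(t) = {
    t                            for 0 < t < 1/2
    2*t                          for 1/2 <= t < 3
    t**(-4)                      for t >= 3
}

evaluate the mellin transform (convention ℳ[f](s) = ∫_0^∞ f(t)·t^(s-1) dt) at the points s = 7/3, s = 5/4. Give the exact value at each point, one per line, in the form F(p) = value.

F(7/3) = 2**(2/3)*(-9 + 3904*6**(1/3))/480
F(5/4) = 2**(3/4)*(-33 + 2380*6**(1/4))/594

along the cuts 1/2, 3, ℳ[f](s) splits into 3 integrals
[0, 1/2) adds the kernel integral of t
∫ 2*t·t^(s-1) over [1/2, 3)
segment 3 to ∞ holds t**(-4); add its integral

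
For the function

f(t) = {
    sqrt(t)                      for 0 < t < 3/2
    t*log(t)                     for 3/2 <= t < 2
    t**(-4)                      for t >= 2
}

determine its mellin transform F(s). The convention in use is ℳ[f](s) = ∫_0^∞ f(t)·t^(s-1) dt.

(-32*2**(2*s)*(s - 4)*(2*s + 1) + 3**s*s*(s - 4)*(2*s + 1)*(-24*log(3) + 24*log(2)) + 3**s*(s - 4)*(2*s + 1)*(-24*log(3) + 24*log(2)) + 24*3**s*(s - 4)*(2*s + 1) + 16*3**s*sqrt(6)*(s - 4)*(s**2 + 2*s + 1) + 32*4**s*s*(s - 4)*(2*s + 1)*log(2) + 32*4**s*(s - 4)*(2*s + 1)*log(2) - 4**s*(2*s + 1)*(s**2 + 2*s + 1))/(16*2**s*(s - 4)*(2*s + 1)*(s**2 + 2*s + 1))
  -1/2 < Re(s) < 4

f breaks at 3/2, 2 into 3 integrals to sum
[0, 3/2) adds the kernel integral of sqrt(t)
[3/2, 2) adds the kernel integral of t*log(t)
∫ t**(-4)·t^(s-1) over [2, ∞)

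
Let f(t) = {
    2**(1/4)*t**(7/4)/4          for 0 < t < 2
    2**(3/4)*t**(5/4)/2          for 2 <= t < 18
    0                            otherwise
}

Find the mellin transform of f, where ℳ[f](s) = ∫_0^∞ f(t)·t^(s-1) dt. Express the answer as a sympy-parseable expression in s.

2**(s + 2)*(3**(2*s + 5/2)*(8*s + 14) - 4*s - 9)/((4*s + 5)*(4*s + 7))
  Re(s) > -7/4

invert the common scale on t to get t**(7/4) on [0, 1); 2*t**(5/4) on [1, 9)
reversing the power substitution: t**(7/2) on [0, 1); 2*t**(5/2) on [1, 3)
back out the shared t-power: t**(3/2) on [0, 1); 2*sqrt(t) on [1, 3)
split f at 2: ℳ[f](s) collects 2 kernel integrals
between 0 and 2 the integrand is 2**(1/4)*t**(7/4)/4·t^(s-1)
on [2, 18) integrate f = 2**(3/4)*t**(5/4)/2 against the kernel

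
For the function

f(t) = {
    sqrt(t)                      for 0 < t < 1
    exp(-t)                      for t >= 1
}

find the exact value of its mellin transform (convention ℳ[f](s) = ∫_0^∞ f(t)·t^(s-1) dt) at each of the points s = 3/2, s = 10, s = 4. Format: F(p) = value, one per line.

F(3/2) = sqrt(pi)*erfc(1)/2 + exp(-1) + 1/2
F(10) = 2/21 + 986410*exp(-1)
F(4) = 2/9 + 16*exp(-1)

cuts at 1: linearity sums the 2 kernel integrals
on [0, 1) integrate f = sqrt(t) against the kernel
piece [1, ∞): integrate exp(-t) against the kernel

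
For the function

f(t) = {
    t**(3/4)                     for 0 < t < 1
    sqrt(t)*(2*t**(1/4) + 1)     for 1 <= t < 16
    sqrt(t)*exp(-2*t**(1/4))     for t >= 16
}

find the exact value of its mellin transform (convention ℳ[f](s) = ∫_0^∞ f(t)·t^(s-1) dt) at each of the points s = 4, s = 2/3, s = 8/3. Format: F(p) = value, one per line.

peel off the power substitution: t**(3/2) on [0, 1); t*(2*sqrt(t) + 1) on [1, 4); t*exp(-2*sqrt(t)) on [4, ∞)
the power substitution comes off first: t**3 on [0, 1); t**2*(2*t + 1) on [1, 2); t**2*exp(-2*t) on [2, ∞)
undo the shared t-power: t on [0, 1); 2*t + 1 on [1, 2); exp(-2*t) on [2, ∞)
treat the 3 regions marked off by 1, 16 separately and sum
over [0, 1), the kernel integral of t**(3/4) enters the sum
piece [1, 16): integrate sqrt(t)*(2*t**(1/4) + 1) against the kernel
the [16, ∞) slice contributes ∫ sqrt(t)*exp(-2*t**(1/4))·t^(s-1) dt

F(4) = 5301126/19 + 592647422623*exp(-4)/2
F(2/3) = -186/119 + 2**(1/3)*uppergamma(14/3, 4)/8 + 7008*2**(2/3)/119
F(8/3) = -474/779 + 4743168*2**(2/3)/779 + 2**(1/3)*uppergamma(38/3, 4)/2048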